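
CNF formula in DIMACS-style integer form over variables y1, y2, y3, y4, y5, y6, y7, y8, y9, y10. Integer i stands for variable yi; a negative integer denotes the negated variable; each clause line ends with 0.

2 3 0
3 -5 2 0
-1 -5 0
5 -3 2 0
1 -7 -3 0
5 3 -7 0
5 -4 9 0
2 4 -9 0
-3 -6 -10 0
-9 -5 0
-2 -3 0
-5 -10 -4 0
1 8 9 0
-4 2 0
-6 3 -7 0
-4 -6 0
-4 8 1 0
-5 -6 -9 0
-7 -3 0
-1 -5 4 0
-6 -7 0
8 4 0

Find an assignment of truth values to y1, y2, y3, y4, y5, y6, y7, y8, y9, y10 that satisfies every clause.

y1=T, y2=T, y3=F, y4=F, y5=F, y6=T, y7=F, y8=T, y9=F, y10=F

y7 occurs only negated in the remaining clauses — set y7 = False.
y8 occurs only positively in the remaining clauses — set y8 = True.
Branch on y1: take y1 = True.
  then y5 is forced to False.
Try y2 = True.
  then y3 is forced to False.
For the remaining variables, y4 = False, y6 = True, y9 = False, y10 = False works.
Every clause has at least one true literal under this assignment.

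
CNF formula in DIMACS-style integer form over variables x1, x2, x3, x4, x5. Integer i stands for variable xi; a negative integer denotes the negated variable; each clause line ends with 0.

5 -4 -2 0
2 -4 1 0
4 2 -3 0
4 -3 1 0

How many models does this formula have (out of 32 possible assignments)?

18

Split on x4, then x2.
  x4=1, x2=1: remaining (x1,x3,x5) ∈ {(0,0,1); (0,1,1); (1,0,1); (1,1,1)} — 4.
  x4=1, x2=0: remaining (x1,x3,x5) ∈ {(1,0,0); (1,0,1); (1,1,0); (1,1,1)} — 4.
  x4=0, x2=1: x5 free; 3 ways for (x1,x3) × 2^1 = 6.
  x4=0, x2=0: remaining (x1,x3,x5) ∈ {(0,0,0); (0,0,1); (1,0,0); (1,0,1)} — 4.
Total: 4 + 4 + 6 + 4 = 18.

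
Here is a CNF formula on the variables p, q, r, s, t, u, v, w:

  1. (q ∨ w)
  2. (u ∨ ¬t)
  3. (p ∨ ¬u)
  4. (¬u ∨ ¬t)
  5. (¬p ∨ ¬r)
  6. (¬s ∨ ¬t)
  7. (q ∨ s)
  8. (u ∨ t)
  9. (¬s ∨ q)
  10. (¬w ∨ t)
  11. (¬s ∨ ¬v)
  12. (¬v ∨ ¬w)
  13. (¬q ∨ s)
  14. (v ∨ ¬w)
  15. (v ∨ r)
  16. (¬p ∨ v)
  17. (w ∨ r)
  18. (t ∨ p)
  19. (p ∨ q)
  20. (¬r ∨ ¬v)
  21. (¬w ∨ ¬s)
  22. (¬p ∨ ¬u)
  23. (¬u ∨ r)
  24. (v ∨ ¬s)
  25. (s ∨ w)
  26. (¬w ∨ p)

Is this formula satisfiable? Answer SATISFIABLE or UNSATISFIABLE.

UNSATISFIABLE

s = True:
  propagation gives t=False, u=True, p=True; an empty clause results — contradiction.
s = False:
  propagation gives q=True; an empty clause results — contradiction.
Every branch closes, so no satisfying assignment exists.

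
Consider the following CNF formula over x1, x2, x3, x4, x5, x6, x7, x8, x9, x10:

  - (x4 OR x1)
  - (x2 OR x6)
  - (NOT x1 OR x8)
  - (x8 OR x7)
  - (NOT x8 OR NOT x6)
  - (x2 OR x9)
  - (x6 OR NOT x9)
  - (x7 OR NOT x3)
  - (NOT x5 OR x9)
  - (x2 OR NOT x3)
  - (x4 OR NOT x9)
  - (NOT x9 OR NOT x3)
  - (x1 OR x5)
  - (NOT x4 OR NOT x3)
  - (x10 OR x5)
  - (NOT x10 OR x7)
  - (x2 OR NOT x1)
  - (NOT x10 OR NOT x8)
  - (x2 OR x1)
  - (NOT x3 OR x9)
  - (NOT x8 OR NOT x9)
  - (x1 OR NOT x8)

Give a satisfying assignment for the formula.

Pure literal: x2 appears only positively; assign x2 = True.
x3 occurs only negated in the remaining clauses — set x3 = False.
Branch on x1: take x1 = False.
  then x4 is forced to True.
  then x5 is forced to True.
  then x9 is forced to True.
  then x6 is forced to True.
  then x8 is forced to False.
  then x7 is forced to True.
x10 is now unconstrained; take x10 = True.

x1 = F, x2 = T, x3 = F, x4 = T, x5 = T, x6 = T, x7 = T, x8 = F, x9 = T, x10 = T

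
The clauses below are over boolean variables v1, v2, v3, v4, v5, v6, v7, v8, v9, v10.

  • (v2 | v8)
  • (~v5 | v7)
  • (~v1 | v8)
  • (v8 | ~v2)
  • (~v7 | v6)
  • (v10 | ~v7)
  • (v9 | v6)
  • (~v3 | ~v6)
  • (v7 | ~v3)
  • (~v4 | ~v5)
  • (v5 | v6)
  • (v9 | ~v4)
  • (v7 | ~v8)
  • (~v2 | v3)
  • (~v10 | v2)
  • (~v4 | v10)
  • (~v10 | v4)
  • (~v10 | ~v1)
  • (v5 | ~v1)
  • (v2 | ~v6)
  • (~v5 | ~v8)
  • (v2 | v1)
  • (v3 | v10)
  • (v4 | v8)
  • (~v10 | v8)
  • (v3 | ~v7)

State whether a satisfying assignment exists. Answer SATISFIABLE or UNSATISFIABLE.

UNSATISFIABLE

v8 = True:
  propagation gives v7=True, v6=True, v10=True, v3=False; an empty clause results — contradiction.
v8 = False:
  propagation gives v2=True; an empty clause results — contradiction.
Every branch closes, so no satisfying assignment exists.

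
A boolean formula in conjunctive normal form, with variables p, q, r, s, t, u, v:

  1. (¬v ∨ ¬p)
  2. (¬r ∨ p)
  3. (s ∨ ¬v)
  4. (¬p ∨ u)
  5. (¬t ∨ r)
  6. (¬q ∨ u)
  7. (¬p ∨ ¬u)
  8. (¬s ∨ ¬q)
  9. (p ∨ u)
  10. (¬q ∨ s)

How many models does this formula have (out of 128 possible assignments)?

The models are:
  p=F q=F r=F s=F t=F u=T v=F
  p=F q=F r=F s=T t=F u=T v=F
  p=F q=F r=F s=T t=F u=T v=T
Count: 3.

3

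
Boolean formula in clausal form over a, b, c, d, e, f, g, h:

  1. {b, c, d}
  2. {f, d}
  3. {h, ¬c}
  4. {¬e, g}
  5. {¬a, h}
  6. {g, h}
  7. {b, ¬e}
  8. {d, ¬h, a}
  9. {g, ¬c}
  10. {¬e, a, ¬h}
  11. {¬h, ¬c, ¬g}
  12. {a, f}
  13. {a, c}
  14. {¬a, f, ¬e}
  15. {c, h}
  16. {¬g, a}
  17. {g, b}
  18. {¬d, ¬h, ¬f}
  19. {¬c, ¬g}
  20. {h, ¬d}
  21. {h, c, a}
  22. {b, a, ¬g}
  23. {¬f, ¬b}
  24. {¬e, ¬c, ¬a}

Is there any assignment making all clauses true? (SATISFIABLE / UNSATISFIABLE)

SATISFIABLE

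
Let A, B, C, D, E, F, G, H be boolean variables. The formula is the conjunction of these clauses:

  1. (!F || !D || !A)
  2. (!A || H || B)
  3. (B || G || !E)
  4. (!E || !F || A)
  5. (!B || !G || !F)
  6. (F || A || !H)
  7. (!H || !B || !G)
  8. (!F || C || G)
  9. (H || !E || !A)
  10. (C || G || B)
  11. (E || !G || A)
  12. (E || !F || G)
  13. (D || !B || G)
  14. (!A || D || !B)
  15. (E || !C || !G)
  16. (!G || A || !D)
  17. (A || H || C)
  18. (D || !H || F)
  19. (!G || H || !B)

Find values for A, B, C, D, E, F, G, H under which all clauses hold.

A = T, B = F, C = F, D = T, E = T, F = F, G = T, H = T

Try A = True.
Try B = False.
  then H is forced to True.
Branch on C: take C = False.
  then G is forced to True.
For the remaining variables, D = True, E = True, F = False works.
Every clause has at least one true literal under this assignment.
Check each clause:
  1. (!A || !F || !D) — !F is true.
  2. (!A || H || B) — H is true.
  3. (B || !E || G) — G is true.
  4. (!F || A || !E) — A is true.
  5. (!B || !F || !G) — !F is true.
  6. (!H || F || A) — A is true.
  7. (!B || !H || !G) — !B is true.
  8. (!F || C || G) — !F is true.
  9. (!E || !A || H) — H is true.
  10. (C || B || G) — G is true.
  11. (A || !G || E) — A is true.
  12. (E || G || !F) — !F is true.
  13. (D || G || !B) — D is true.
  14. (D || !A || !B) — D is true.
  15. (!G || E || !C) — !C is true.
  16. (A || !G || !D) — A is true.
  17. (H || C || A) — H is true.
  18. (D || F || !H) — D is true.
  19. (H || !B || !G) — H is true.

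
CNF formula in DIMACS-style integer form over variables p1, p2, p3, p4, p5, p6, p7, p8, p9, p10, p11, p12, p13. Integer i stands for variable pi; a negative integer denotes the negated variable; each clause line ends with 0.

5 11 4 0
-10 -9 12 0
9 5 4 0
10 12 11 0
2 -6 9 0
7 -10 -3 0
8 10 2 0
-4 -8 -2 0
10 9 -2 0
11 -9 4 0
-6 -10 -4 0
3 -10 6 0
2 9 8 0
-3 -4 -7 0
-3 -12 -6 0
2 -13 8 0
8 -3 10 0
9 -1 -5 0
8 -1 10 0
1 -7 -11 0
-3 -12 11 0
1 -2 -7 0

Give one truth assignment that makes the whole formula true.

p1 = 1, p2 = 0, p3 = 1, p4 = 0, p5 = 0, p6 = 1, p7 = 1, p8 = 1, p9 = 1, p10 = 0, p11 = 1, p12 = 0, p13 = 0

p13 occurs only negated in the remaining clauses — set p13 = False.
Try p1 = True.
Try p2 = False.
Branch on p3: take p3 = True.
The remaining clauses are satisfied by p4 = False, p5 = False, p6 = True, p7 = True, p8 = True, p9 = True, p10 = False, p11 = True, p12 = False.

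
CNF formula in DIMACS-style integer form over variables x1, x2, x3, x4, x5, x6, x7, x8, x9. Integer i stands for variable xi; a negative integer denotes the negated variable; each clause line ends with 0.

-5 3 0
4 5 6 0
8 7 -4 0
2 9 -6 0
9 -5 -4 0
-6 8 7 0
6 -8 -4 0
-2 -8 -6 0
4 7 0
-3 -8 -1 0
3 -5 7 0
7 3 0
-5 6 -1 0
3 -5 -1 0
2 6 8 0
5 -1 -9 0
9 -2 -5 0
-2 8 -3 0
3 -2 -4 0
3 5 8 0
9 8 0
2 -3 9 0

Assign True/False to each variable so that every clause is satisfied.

x1 occurs only negated in the remaining clauses — set x1 = False.
Pure literal: x7 appears only positively; assign x7 = True.
Branch on x2: take x2 = False.
Try x3 = True.
  then x9 is forced to True.
Set x4 = True and propagate.
For the remaining variables, x5 = False, x6 = True, x8 = True works.
Check each clause:
  1. (!x5 || x3) — x3 is true.
  2. (x4 || x6 || x5) — x4 is true.
  3. (x7 || x8 || !x4) — x8 is true.
  4. (!x6 || x2 || x9) — x9 is true.
  5. (!x5 || !x4 || x9) — x9 is true.
  6. (!x6 || x7 || x8) — x8 is true.
  7. (!x4 || !x8 || x6) — x6 is true.
  8. (!x8 || !x6 || !x2) — !x2 is true.
  9. (x7 || x4) — x4 is true.
  10. (!x1 || !x8 || !x3) — !x1 is true.
  11. (x7 || !x5 || x3) — !x5 is true.
  12. (x3 || x7) — x3 is true.
  13. (!x5 || x6 || !x1) — !x5 is true.
  14. (x3 || !x1 || !x5) — x3 is true.
  15. (x6 || x8 || x2) — x8 is true.
  16. (!x1 || !x9 || x5) — !x1 is true.
  17. (x9 || !x5 || !x2) — x9 is true.
  18. (!x2 || x8 || !x3) — x8 is true.
  19. (!x4 || !x2 || x3) — x3 is true.
  20. (x8 || x5 || x3) — x8 is true.
  21. (x8 || x9) — x8 is true.
  22. (x2 || !x3 || x9) — x9 is true.

x1=F  x2=F  x3=T  x4=T  x5=F  x6=T  x7=T  x8=T  x9=T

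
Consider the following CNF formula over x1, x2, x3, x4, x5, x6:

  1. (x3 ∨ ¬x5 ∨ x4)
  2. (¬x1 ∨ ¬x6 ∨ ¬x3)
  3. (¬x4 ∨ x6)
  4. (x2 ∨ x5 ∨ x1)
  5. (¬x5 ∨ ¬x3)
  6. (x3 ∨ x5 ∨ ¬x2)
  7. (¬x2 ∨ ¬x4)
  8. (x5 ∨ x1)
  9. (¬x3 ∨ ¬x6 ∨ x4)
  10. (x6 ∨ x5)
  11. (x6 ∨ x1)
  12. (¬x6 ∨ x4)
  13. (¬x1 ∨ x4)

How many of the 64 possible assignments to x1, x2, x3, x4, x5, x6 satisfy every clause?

3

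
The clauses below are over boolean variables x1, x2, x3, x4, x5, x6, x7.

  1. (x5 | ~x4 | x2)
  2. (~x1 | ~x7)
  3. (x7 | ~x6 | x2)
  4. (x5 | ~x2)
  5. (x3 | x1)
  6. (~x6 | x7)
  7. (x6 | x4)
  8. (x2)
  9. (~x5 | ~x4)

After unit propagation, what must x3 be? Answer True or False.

True

(x2) stands alone — x2 = True.
(~x2 | x5): since x2 = True, the clause reduces to (x5). x5 = True.
(~x5 | ~x4): since x5 = True, the clause reduces to (~x4). x4 = False.
From (x4 | x6) and x4 = False: x6 = True.
From (~x6 | x7) and x6 = True: x7 = True.
(~x1 | ~x7): since x7 = True, the clause reduces to (~x1). x1 = False.
In (x1 | x3), x1 is now false; x3 must hold, so x3 = True.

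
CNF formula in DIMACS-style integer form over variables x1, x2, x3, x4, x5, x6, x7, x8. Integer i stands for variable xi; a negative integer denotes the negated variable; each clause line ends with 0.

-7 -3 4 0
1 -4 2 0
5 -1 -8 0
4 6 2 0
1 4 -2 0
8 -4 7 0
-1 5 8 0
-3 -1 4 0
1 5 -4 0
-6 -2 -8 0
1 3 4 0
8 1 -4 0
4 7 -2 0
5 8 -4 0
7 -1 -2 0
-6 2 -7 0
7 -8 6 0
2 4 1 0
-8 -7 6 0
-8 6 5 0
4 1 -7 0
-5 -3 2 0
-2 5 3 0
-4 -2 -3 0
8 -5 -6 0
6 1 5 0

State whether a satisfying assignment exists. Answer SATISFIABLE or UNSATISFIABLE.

Branch on x1: take x1 = True.
For the remaining variables, x2 = True, x3 = False, x4 = False, x5 = True, x6 = False, x7 = True, x8 = False works.
So x1 = T, x2 = T, x3 = F, x4 = F, x5 = T, x6 = F, x7 = T, x8 = F is a satisfying assignment.

SATISFIABLE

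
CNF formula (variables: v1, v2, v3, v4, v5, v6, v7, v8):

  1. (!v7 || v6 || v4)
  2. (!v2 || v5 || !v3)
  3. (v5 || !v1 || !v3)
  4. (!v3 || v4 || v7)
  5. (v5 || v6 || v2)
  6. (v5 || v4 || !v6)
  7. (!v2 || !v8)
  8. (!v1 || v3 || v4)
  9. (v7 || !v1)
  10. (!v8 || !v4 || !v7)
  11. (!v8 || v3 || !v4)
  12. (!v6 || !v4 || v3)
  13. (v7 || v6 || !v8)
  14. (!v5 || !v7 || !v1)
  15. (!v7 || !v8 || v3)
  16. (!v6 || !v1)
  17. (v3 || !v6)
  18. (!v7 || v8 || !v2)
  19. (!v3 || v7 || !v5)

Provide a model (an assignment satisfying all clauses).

v1=False, v2=True, v3=False, v4=False, v5=True, v6=False, v7=False, v8=False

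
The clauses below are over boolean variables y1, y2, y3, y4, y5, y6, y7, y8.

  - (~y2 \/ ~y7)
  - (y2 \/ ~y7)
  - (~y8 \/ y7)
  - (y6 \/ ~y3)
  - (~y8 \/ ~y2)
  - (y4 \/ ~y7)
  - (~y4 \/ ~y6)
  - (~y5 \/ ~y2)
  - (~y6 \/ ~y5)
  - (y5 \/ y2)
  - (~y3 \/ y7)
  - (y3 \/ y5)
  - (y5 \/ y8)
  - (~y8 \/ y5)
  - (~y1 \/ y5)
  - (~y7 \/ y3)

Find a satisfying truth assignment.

y1 occurs only negated in the remaining clauses — set y1 = False.
Branch on y2: take y2 = False.
  then y7 is forced to False.
  then y8 is forced to False.
  then y5 is forced to True.
  then y6 is forced to False.
  then y3 is forced to False.
y4 is now unconstrained; take y4 = False.

y1=False, y2=False, y3=False, y4=False, y5=True, y6=False, y7=False, y8=False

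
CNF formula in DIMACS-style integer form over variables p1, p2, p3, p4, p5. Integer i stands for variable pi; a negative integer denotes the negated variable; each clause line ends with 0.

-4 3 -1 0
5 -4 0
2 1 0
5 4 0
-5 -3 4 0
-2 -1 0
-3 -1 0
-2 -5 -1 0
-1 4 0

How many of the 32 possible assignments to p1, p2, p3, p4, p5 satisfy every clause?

3

Satisfying assignments:
  p1=0 p2=1 p3=0 p4=0 p5=1
  p1=0 p2=1 p3=0 p4=1 p5=1
  p1=0 p2=1 p3=1 p4=1 p5=1
That's 3 in total.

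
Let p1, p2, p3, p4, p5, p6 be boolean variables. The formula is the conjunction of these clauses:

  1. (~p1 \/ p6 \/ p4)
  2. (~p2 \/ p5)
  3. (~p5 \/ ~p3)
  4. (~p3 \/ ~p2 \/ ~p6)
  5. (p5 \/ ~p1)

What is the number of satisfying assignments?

Case analysis on p5 and p1:
  p5=T, p1=T: p2 free; 3 ways for (p3,p4,p6) × 2^1 = 6.
  p5=T, p1=F: forces p3=F; p2, p4, p6 free → 2^3 = 8.
  p5=F, p1=T: a clause becomes empty — 0.
  p5=F, p1=F: forces p2=F; p3, p4, p6 free → 2^3 = 8.
Total: 6 + 8 + 0 + 8 = 22.

22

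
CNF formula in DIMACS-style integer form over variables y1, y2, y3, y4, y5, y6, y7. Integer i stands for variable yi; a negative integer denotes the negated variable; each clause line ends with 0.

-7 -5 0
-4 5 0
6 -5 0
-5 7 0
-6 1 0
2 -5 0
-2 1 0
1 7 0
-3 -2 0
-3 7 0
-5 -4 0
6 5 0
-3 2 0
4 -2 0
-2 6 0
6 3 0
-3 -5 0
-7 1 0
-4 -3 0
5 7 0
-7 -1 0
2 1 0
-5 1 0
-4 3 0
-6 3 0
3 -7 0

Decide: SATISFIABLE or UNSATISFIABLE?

UNSATISFIABLE

y5 = True:
  propagation gives y7=False; an empty clause results — contradiction.
y5 = False:
  propagation gives y4=False, y6=True, y1=True, y2=False; an empty clause results — contradiction.
Every branch closes, so no satisfying assignment exists.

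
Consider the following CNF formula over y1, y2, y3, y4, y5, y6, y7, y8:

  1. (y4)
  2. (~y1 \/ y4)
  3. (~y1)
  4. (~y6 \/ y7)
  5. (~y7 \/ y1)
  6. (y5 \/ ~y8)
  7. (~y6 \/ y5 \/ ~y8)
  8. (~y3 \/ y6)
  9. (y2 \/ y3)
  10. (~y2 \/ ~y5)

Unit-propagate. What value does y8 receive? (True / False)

(y4) is a unit clause: y4 = True.
Unit clause (~y1) sets y1 = False.
In (~y7 \/ y1), y1 is now false; ~y7 must hold, so y7 = False.
In (y7 \/ ~y6), y7 is now false; ~y6 must hold, so y6 = False.
From (~y3 \/ y6) and y6 = False: y3 = False.
From (y2 \/ y3) and y3 = False: y2 = True.
From (~y2 \/ ~y5) and y2 = True: y5 = False.
In (~y8 \/ y5), y5 is now false; ~y8 must hold, so y8 = False.

False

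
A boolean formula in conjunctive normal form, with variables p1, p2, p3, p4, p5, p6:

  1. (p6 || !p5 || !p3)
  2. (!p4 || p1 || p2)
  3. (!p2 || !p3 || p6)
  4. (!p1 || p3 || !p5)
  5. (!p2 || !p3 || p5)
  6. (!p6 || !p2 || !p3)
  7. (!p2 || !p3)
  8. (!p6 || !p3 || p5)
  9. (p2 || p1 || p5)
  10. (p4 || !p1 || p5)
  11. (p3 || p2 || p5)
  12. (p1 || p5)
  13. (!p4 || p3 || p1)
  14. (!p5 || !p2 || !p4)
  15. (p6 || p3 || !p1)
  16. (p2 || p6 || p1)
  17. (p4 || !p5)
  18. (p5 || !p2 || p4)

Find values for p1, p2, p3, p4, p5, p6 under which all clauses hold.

Branch on p1: take p1 = True.
The remaining clauses are satisfied by p2 = False, p3 = True, p4 = True, p5 = False, p6 = False.
Every clause has at least one true literal under this assignment.

p1 = T  p2 = F  p3 = T  p4 = T  p5 = F  p6 = F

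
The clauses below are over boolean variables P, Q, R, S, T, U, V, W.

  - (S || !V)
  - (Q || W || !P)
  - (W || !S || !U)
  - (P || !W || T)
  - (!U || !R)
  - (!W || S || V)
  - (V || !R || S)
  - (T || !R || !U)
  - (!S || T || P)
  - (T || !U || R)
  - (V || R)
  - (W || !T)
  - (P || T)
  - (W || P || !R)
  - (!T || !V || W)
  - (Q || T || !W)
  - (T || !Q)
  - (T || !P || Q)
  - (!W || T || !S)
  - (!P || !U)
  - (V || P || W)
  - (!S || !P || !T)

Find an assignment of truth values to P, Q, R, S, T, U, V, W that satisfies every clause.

P=F, Q=T, R=F, S=T, T=T, U=F, V=T, W=T

Pure literal: U appears only negated; assign U = False.
Set P = False and propagate.
  then T is forced to True.
  then W is forced to True.
Set R = False and propagate.
  then V is forced to True.
  then S is forced to True.
Q is now unconstrained; take Q = True.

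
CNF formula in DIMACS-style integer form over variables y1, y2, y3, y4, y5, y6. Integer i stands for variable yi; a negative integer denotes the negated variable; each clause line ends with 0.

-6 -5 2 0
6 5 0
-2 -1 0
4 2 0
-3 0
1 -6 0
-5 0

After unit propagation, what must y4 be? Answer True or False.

Unit clause (!y3) sets y3 = False.
(!y5) is a unit clause: y5 = False.
From (y6 || y5) and y5 = False: y6 = True.
In (!y6 || y1), !y6 is now false; y1 must hold, so y1 = True.
(!y2 || !y1) with y1 = True leaves only !y2, so y2 = False.
In (y2 || y4), y2 is now false; y4 must hold, so y4 = True.

True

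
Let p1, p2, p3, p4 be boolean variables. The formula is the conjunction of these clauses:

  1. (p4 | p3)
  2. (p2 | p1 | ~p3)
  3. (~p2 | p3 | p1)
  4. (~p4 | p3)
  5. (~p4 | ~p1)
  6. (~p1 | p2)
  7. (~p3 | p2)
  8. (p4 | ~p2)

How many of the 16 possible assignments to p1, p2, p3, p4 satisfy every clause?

The models are:
  p1=F p2=T p3=T p4=T
That's 1 in total.

1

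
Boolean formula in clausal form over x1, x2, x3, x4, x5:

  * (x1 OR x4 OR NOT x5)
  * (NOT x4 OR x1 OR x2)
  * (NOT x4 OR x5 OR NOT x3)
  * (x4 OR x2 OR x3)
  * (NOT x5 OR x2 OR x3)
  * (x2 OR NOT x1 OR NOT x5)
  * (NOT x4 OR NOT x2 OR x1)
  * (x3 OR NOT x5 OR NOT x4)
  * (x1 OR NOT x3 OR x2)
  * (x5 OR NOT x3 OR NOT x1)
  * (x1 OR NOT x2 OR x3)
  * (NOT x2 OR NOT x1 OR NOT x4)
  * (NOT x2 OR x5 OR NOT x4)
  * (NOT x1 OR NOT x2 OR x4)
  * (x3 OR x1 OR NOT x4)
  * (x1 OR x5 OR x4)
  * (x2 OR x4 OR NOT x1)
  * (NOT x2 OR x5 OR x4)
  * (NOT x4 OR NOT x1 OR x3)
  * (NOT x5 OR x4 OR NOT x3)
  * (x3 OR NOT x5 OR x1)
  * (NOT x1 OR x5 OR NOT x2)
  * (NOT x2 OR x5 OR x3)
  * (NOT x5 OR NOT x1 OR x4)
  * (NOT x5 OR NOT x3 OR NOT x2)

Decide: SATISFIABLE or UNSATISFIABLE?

x1 = True:
  x5 = True:
    propagation gives x2=True, x4=False; an empty clause results — contradiction.
  x5 = False:
    propagation gives x3=False, x4=False, x2=True; an empty clause results — contradiction.
x1 = False:
  x3 = True:
    propagation gives x2=True, x4=False, x5=False; an empty clause results — contradiction.
  x3 = False:
    propagation gives x2=False, x4=False; an empty clause results — contradiction.
Every branch closes, so no satisfying assignment exists.

UNSATISFIABLE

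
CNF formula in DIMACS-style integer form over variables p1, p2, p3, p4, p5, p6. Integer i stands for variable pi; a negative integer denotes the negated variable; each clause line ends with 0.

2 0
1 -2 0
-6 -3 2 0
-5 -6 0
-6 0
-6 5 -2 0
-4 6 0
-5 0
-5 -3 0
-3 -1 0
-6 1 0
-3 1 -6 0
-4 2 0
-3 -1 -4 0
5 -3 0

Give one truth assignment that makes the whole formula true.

p1 = T  p2 = T  p3 = F  p4 = F  p5 = F  p6 = F

The clause (p2) is unit: p2 must be True.
The clause (p1) is unit: p1 must be True.
The clause (~p6) is unit: p6 must be False.
Unit propagation: (~p4) forces p4 = False.
Unit propagation: (~p5) forces p5 = False.
The clause (~p3) is unit: p3 must be False.
Every clause has at least one true literal under this assignment.
Check each clause:
  1. (p2) — p2 is true.
  2. (~p2 \/ p1) — p1 is true.
  3. (~p6 \/ ~p3 \/ p2) — p2 is true.
  4. (~p5 \/ ~p6) — ~p6 is true.
  5. (~p6) — ~p6 is true.
  6. (~p6 \/ p5 \/ ~p2) — ~p6 is true.
  7. (p6 \/ ~p4) — ~p4 is true.
  8. (~p5) — ~p5 is true.
  9. (~p5 \/ ~p3) — ~p5 is true.
  10. (~p1 \/ ~p3) — ~p3 is true.
  11. (~p6 \/ p1) — p1 is true.
  12. (p1 \/ ~p6 \/ ~p3) — p1 is true.
  13. (p2 \/ ~p4) — p2 is true.
  14. (~p4 \/ ~p3 \/ ~p1) — ~p4 is true.
  15. (p5 \/ ~p3) — ~p3 is true.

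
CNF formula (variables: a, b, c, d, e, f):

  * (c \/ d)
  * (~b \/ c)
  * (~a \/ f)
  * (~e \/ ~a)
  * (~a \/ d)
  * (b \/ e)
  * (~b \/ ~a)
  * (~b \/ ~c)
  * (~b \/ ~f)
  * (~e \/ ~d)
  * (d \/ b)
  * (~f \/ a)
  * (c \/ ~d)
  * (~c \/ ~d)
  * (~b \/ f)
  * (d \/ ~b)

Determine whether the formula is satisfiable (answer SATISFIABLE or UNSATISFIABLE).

b = True:
  propagation gives c=True; an empty clause results — contradiction.
b = False:
  propagation gives e=True, a=False, d=False; an empty clause results — contradiction.
Every branch closes, so no satisfying assignment exists.

UNSATISFIABLE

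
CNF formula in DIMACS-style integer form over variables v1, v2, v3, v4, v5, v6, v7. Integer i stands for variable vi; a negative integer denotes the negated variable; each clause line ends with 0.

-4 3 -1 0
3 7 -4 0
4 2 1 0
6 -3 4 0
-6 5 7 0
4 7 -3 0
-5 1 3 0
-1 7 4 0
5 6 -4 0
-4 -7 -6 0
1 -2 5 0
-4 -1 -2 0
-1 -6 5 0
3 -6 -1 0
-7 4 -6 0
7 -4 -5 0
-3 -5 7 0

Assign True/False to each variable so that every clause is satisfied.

v1=1, v2=0, v3=0, v4=0, v5=1, v6=0, v7=1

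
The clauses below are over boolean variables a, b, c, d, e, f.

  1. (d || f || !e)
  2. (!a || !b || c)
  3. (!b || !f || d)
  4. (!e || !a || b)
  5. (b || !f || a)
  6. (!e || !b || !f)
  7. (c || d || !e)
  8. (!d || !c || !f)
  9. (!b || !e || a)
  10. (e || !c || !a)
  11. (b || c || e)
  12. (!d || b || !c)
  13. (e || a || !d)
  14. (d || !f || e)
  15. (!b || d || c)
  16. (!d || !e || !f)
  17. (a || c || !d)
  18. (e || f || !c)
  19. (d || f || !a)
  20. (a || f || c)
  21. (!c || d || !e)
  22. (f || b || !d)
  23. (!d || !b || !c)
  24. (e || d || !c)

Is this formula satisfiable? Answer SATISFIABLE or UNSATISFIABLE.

UNSATISFIABLE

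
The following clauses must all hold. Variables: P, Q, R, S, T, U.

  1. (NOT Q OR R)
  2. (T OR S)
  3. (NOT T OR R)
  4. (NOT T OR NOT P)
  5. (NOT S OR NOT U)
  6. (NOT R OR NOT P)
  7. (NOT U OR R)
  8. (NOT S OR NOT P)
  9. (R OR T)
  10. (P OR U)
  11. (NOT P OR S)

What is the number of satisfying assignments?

Satisfying assignments:
  P=F Q=F R=T S=F T=T U=T
  P=F Q=T R=T S=F T=T U=T
Count: 2.

2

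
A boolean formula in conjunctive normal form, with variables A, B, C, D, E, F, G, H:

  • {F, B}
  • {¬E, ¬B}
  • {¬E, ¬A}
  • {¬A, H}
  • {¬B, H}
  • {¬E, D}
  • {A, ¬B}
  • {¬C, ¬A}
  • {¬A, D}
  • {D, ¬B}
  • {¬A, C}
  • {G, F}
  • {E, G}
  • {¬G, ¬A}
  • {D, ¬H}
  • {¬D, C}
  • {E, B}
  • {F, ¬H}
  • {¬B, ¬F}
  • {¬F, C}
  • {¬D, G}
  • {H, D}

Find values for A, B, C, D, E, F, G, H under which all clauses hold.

Try A = False.
  then B is forced to False.
  then F is forced to True.
  then E is forced to True.
  then D is forced to True.
  then C is forced to True.
  then G is forced to True.
H is now unconstrained; take H = True.

A=False, B=False, C=True, D=True, E=True, F=True, G=True, H=True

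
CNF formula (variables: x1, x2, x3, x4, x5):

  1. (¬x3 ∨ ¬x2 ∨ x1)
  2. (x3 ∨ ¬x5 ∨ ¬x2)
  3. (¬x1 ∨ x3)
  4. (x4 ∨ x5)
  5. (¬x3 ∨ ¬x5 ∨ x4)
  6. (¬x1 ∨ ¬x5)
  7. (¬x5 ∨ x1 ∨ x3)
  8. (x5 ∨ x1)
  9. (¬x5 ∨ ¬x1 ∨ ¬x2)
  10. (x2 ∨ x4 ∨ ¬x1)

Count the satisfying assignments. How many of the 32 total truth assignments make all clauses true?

Satisfying assignments:
  x1=F x2=F x3=T x4=T x5=T
  x1=T x2=F x3=T x4=T x5=F
  x1=T x2=T x3=T x4=T x5=F
That's 3 in total.

3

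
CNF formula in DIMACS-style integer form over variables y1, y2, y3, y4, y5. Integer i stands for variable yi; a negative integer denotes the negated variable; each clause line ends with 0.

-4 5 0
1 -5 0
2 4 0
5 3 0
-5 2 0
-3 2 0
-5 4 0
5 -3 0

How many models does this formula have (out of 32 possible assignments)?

2

Satisfying assignments:
  y1=T y2=T y3=F y4=T y5=T
  y1=T y2=T y3=T y4=T y5=T
Count: 2.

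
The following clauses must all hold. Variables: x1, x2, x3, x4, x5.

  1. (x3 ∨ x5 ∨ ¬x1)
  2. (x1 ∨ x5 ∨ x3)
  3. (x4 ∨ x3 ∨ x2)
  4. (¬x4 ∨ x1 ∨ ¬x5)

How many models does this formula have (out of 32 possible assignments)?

18

Split on x1, then x3.
  x1=1, x3=1: x2, x4, x5 free → 2^3 = 8.
  x1=1, x3=0: remaining (x2,x4,x5) ∈ {(0,1,1); (1,0,1); (1,1,1)} — 3.
  x1=0, x3=1: x2 free; 3 ways for (x4,x5) × 2^1 = 6.
  x1=0, x3=0: remaining (x2,x4,x5) ∈ {(1,0,1)} — 1.
Total: 8 + 3 + 6 + 1 = 18.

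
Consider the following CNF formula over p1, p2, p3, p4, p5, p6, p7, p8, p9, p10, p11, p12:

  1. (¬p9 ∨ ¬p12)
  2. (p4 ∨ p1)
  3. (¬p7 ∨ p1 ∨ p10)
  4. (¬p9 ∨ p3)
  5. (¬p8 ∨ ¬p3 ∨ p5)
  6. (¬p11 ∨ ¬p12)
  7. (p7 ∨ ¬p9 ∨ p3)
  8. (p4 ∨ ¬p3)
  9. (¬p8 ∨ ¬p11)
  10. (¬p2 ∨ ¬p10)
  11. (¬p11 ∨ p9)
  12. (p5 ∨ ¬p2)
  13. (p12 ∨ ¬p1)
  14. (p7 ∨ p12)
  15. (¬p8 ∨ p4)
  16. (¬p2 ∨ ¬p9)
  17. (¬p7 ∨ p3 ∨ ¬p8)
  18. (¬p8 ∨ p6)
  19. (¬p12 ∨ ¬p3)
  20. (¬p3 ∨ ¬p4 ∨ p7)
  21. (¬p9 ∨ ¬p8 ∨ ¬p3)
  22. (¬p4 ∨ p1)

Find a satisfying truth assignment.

p1=True, p2=True, p3=False, p4=False, p5=True, p6=True, p7=False, p8=False, p9=False, p10=False, p11=False, p12=True

p5 occurs only positively in the remaining clauses — set p5 = True.
Pure literal: p6 appears only positively; assign p6 = True.
Set p1 = True and propagate.
  then p12 is forced to True.
  then p9 is forced to False.
  then p11 is forced to False.
  then p3 is forced to False.
The remaining clauses are satisfied by p2 = True, p4 = False, p7 = False, p8 = False, p10 = False.
Every clause has at least one true literal under this assignment.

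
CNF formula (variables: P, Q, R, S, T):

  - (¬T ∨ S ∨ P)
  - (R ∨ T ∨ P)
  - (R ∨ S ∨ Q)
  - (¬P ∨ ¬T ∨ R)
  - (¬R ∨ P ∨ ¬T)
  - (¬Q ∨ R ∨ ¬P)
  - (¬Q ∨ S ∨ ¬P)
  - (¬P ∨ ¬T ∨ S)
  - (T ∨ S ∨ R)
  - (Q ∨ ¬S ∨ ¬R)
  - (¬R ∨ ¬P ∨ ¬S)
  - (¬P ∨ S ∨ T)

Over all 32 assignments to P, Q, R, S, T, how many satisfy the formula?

6

The models are:
  P=0 Q=0 R=0 S=1 T=1
  P=0 Q=0 R=1 S=0 T=0
  P=0 Q=1 R=0 S=1 T=1
  P=0 Q=1 R=1 S=0 T=0
  P=0 Q=1 R=1 S=1 T=0
  P=1 Q=0 R=0 S=1 T=0
Count: 6.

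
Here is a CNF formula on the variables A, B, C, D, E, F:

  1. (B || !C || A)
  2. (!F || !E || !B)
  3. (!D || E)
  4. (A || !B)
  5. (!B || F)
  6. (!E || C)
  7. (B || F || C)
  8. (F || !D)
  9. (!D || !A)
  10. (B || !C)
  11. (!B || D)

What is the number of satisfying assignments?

2

Satisfying assignments:
  A=F B=F C=F D=F E=F F=T
  A=T B=F C=F D=F E=F F=T
That's 2 in total.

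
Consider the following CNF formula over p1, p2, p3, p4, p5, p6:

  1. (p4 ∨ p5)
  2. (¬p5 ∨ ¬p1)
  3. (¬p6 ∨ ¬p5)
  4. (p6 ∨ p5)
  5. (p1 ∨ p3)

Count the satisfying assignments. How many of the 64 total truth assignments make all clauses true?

10

Split on p5, then p1.
  p5=T, p1=T: a clause becomes empty — 0.
  p5=T, p1=F: remaining (p2,p3,p4,p6) ∈ {(F,T,F,F); (F,T,T,F); (T,T,F,F); (T,T,T,F)} — 4.
  p5=F, p1=T: remaining (p2,p3,p4,p6) ∈ {(F,F,T,T); (F,T,T,T); (T,F,T,T); (T,T,T,T)} — 4.
  p5=F, p1=F: remaining (p2,p3,p4,p6) ∈ {(F,T,T,T); (T,T,T,T)} — 2.
Total: 0 + 4 + 4 + 2 = 10.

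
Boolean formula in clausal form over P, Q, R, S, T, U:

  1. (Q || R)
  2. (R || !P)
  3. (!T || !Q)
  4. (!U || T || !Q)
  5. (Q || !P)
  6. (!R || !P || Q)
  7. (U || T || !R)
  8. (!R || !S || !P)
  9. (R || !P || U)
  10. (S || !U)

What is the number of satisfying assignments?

Satisfying assignments:
  P=0 Q=0 R=1 S=0 T=1 U=0
  P=0 Q=0 R=1 S=1 T=0 U=1
  P=0 Q=0 R=1 S=1 T=1 U=0
  P=0 Q=0 R=1 S=1 T=1 U=1
  P=0 Q=1 R=0 S=0 T=0 U=0
  P=0 Q=1 R=0 S=1 T=0 U=0
That's 6 in total.

6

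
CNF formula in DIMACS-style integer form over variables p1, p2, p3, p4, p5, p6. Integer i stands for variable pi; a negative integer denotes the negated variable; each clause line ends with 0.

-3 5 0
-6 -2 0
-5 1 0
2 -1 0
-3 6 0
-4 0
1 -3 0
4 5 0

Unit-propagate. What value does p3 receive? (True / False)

Unit clause (¬p4) sets p4 = False.
From (p4 ∨ p5) and p4 = False: p5 = True.
From (p1 ∨ ¬p5) and p5 = True: p1 = True.
(p2 ∨ ¬p1) with p1 = True leaves only p2, so p2 = True.
In (¬p6 ∨ ¬p2), ¬p2 is now false; ¬p6 must hold, so p6 = False.
(¬p3 ∨ p6): since p6 = False, the clause reduces to (¬p3). p3 = False.

False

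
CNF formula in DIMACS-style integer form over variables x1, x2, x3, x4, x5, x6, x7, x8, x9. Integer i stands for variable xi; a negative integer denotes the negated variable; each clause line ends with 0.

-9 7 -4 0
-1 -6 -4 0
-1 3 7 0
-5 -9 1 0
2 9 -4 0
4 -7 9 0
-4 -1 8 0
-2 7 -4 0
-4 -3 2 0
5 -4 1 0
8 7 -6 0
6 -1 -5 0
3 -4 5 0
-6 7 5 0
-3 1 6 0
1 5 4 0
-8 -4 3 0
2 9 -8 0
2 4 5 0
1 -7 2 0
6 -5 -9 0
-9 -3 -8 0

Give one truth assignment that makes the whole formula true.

x1 = False, x2 = True, x3 = False, x4 = True, x5 = True, x6 = True, x7 = True, x8 = False, x9 = False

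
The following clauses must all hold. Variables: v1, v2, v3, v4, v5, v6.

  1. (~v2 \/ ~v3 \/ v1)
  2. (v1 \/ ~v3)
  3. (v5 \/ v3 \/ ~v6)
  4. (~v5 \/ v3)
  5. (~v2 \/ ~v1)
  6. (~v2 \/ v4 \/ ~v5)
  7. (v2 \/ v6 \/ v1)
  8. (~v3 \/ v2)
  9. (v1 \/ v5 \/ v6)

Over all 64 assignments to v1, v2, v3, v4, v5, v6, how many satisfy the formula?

2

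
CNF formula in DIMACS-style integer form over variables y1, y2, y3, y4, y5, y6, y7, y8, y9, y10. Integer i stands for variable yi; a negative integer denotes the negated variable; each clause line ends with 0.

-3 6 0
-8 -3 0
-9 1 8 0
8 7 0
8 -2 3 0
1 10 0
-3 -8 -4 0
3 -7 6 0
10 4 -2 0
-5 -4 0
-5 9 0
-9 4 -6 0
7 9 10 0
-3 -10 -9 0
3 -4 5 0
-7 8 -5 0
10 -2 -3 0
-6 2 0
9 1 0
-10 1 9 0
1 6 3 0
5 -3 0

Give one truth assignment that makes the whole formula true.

y1 = T, y2 = F, y3 = F, y4 = F, y5 = F, y6 = F, y7 = F, y8 = T, y9 = F, y10 = T

Check each clause:
  1. (y6 || !y3) — !y3 is true.
  2. (!y8 || !y3) — !y3 is true.
  3. (y1 || !y9 || y8) — y8 is true.
  4. (y8 || y7) — y8 is true.
  5. (y3 || !y2 || y8) — y8 is true.
  6. (y10 || y1) — y1 is true.
  7. (!y4 || !y8 || !y3) — !y4 is true.
  8. (y3 || !y7 || y6) — !y7 is true.
  9. (y10 || y4 || !y2) — y10 is true.
  10. (!y5 || !y4) — !y5 is true.
  11. (y9 || !y5) — !y5 is true.
  12. (!y9 || !y6 || y4) — !y6 is true.
  13. (y10 || y9 || y7) — y10 is true.
  14. (!y10 || !y3 || !y9) — !y3 is true.
  15. (y3 || y5 || !y4) — !y4 is true.
  16. (!y7 || !y5 || y8) — y8 is true.
  17. (!y3 || y10 || !y2) — y10 is true.
  18. (y2 || !y6) — !y6 is true.
  19. (y1 || y9) — y1 is true.
  20. (!y10 || y9 || y1) — y1 is true.
  21. (y1 || y3 || y6) — y1 is true.
  22. (y5 || !y3) — !y3 is true.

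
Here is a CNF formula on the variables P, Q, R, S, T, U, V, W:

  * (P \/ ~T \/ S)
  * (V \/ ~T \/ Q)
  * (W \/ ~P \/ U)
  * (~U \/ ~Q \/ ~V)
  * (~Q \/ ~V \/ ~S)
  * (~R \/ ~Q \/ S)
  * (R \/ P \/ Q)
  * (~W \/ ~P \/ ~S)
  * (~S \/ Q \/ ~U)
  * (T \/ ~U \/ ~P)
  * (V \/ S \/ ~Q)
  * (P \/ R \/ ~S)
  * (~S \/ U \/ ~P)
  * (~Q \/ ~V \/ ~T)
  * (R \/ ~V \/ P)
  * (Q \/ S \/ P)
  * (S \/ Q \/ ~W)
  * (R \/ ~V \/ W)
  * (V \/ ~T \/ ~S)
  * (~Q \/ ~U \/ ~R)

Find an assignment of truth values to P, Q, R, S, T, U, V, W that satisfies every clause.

P=F, Q=F, R=T, S=T, T=F, U=F, V=T, W=F

Check each clause:
  1. (P \/ S \/ ~T) — ~T is true.
  2. (Q \/ ~T \/ V) — ~T is true.
  3. (~P \/ W \/ U) — ~P is true.
  4. (~V \/ ~U \/ ~Q) — ~U is true.
  5. (~S \/ ~Q \/ ~V) — ~Q is true.
  6. (S \/ ~Q \/ ~R) — S is true.
  7. (Q \/ P \/ R) — R is true.
  8. (~W \/ ~P \/ ~S) — ~W is true.
  9. (~U \/ ~S \/ Q) — ~U is true.
  10. (~U \/ T \/ ~P) — ~U is true.
  11. (V \/ ~Q \/ S) — S is true.
  12. (~S \/ P \/ R) — R is true.
  13. (U \/ ~P \/ ~S) — ~P is true.
  14. (~Q \/ ~V \/ ~T) — ~T is true.
  15. (~V \/ P \/ R) — R is true.
  16. (S \/ Q \/ P) — S is true.
  17. (~W \/ Q \/ S) — ~W is true.
  18. (W \/ ~V \/ R) — R is true.
  19. (V \/ ~T \/ ~S) — ~T is true.
  20. (~Q \/ ~R \/ ~U) — ~U is true.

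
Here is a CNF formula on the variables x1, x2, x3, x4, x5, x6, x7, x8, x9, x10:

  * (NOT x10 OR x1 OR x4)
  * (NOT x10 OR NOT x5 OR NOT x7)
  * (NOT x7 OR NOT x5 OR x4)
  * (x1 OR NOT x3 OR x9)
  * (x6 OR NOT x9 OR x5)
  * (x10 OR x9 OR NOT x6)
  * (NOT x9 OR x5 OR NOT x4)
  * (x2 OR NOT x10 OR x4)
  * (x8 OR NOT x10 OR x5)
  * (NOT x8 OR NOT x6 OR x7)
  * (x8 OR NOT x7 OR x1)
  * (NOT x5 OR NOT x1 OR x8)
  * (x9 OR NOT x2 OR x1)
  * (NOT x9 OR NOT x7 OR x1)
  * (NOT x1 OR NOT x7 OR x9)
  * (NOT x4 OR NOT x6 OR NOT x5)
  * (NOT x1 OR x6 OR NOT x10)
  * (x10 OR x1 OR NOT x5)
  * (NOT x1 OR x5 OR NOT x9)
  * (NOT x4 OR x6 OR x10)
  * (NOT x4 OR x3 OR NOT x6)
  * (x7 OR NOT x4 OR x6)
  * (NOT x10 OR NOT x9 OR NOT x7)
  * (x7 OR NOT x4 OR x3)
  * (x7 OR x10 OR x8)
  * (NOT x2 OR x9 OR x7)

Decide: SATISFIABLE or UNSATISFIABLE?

Set x1 = False and propagate.
Try x2 = False.
Try x3 = False.
For the remaining variables, x4 = False, x5 = False, x6 = False, x7 = False, x8 = True, x9 = False, x10 = False works.
Every clause has at least one true literal under this assignment.
So x1 = 0, x2 = 0, x3 = 0, x4 = 0, x5 = 0, x6 = 0, x7 = 0, x8 = 1, x9 = 0, x10 = 0 is a satisfying assignment.

SATISFIABLE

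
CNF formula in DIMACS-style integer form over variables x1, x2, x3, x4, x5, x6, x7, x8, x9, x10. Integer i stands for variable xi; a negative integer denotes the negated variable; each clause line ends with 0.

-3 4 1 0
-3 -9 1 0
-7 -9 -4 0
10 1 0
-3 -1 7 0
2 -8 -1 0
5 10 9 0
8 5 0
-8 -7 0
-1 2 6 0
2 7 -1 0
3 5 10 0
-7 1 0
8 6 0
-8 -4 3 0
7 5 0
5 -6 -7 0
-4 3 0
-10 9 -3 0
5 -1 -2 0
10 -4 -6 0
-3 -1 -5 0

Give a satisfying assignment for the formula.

Try x1 = False.
  then x10 is forced to True.
  then x7 is forced to False.
  then x5 is forced to True.
Set x3 = False and propagate.
  then x4 is forced to False.
For the remaining variables, x2 = False, x6 = False, x8 = True, x9 = True works.
Every clause has at least one true literal under this assignment.

x1=False, x2=False, x3=False, x4=False, x5=True, x6=False, x7=False, x8=True, x9=True, x10=True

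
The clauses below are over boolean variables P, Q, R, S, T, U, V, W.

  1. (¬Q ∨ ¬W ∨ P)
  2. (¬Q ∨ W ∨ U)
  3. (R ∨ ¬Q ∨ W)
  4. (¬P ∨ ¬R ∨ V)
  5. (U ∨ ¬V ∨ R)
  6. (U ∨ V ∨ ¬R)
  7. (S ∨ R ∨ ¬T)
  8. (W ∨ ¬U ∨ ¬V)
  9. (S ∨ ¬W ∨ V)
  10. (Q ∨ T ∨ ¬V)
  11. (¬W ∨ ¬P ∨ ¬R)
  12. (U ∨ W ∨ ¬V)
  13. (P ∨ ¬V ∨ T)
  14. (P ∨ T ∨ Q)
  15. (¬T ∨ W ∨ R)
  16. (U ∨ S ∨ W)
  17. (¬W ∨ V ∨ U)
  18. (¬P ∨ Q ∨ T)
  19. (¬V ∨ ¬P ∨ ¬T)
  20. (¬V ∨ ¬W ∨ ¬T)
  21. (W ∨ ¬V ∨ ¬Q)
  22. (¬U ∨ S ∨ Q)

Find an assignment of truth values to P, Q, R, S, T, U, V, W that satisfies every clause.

S occurs only positively in the remaining clauses — set S = True.
Try P = True.
Branch on Q: take Q = True.
Set R = False and propagate.
  then W is forced to True.
For the remaining variables, T = True, U = True, V = False works.
Every clause has at least one true literal under this assignment.
Check each clause:
  1. (¬W ∨ P ∨ ¬Q) — P is true.
  2. (W ∨ U ∨ ¬Q) — W is true.
  3. (¬Q ∨ R ∨ W) — W is true.
  4. (¬R ∨ V ∨ ¬P) — ¬R is true.
  5. (¬V ∨ R ∨ U) — ¬V is true.
  6. (¬R ∨ V ∨ U) — ¬R is true.
  7. (S ∨ ¬T ∨ R) — S is true.
  8. (¬V ∨ ¬U ∨ W) — W is true.
  9. (S ∨ V ∨ ¬W) — S is true.
  10. (¬V ∨ T ∨ Q) — ¬V is true.
  11. (¬W ∨ ¬P ∨ ¬R) — ¬R is true.
  12. (U ∨ ¬V ∨ W) — W is true.
  13. (¬V ∨ P ∨ T) — P is true.
  14. (T ∨ P ∨ Q) — P is true.
  15. (R ∨ ¬T ∨ W) — W is true.
  16. (S ∨ W ∨ U) — W is true.
  17. (U ∨ ¬W ∨ V) — U is true.
  18. (Q ∨ ¬P ∨ T) — Q is true.
  19. (¬V ∨ ¬P ∨ ¬T) — ¬V is true.
  20. (¬T ∨ ¬V ∨ ¬W) — ¬V is true.
  21. (W ∨ ¬V ∨ ¬Q) — W is true.
  22. (¬U ∨ Q ∨ S) — Q is true.

P = True  Q = True  R = False  S = True  T = True  U = True  V = False  W = True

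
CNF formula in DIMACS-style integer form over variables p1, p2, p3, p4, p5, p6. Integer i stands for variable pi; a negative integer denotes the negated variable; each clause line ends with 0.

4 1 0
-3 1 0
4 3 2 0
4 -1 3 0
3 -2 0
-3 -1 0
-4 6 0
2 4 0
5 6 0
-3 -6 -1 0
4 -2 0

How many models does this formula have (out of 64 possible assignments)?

The models are:
  p1=0 p2=0 p3=0 p4=1 p5=0 p6=1
  p1=0 p2=0 p3=0 p4=1 p5=1 p6=1
  p1=1 p2=0 p3=0 p4=1 p5=0 p6=1
  p1=1 p2=0 p3=0 p4=1 p5=1 p6=1
Count: 4.

4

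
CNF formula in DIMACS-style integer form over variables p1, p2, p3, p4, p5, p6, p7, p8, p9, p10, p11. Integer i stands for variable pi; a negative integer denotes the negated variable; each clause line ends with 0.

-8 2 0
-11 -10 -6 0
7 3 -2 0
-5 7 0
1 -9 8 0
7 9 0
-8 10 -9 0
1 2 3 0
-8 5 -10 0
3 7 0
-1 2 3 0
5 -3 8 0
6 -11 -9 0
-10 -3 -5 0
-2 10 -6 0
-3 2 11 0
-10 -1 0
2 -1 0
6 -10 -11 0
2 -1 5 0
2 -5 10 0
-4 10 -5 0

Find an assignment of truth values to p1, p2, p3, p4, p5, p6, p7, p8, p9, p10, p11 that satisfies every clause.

p1=T, p2=T, p3=F, p4=F, p5=T, p6=F, p7=T, p8=F, p9=F, p10=F, p11=T

p4 occurs only negated in the remaining clauses — set p4 = False.
Pure literal: p7 appears only positively; assign p7 = True.
Try p1 = True.
  then p10 is forced to False.
  then p2 is forced to True.
  then p6 is forced to False.
Branch on p3: take p3 = False.
Branch on p8: take p8 = False.
For the remaining variables, p5 = True, p9 = False, p11 = True works.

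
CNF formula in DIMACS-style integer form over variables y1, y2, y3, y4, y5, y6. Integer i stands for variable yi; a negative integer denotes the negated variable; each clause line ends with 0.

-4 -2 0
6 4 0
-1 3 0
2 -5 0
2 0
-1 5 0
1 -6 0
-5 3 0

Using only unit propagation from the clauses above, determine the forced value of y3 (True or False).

(y2) is a unit clause: y2 = True.
From (~y2 \/ ~y4) and y2 = True: y4 = False.
From (y6 \/ y4) and y4 = False: y6 = True.
(~y6 \/ y1): since y6 = True, the clause reduces to (y1). y1 = True.
(y3 \/ ~y1) with y1 = True leaves only y3, so y3 = True.

True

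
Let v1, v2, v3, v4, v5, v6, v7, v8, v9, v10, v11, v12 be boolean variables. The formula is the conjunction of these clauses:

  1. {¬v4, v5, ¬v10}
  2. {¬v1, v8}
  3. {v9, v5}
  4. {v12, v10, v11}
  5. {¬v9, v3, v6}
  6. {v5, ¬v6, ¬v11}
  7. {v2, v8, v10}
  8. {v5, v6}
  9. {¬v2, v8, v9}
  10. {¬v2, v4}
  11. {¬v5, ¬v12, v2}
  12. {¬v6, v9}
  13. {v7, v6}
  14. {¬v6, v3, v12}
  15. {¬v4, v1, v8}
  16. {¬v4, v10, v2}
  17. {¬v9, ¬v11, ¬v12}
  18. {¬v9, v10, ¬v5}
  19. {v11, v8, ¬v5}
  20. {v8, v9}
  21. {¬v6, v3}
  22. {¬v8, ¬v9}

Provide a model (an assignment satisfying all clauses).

v1=0, v2=0, v3=1, v4=1, v5=1, v6=0, v7=1, v8=1, v9=0, v10=1, v11=0, v12=0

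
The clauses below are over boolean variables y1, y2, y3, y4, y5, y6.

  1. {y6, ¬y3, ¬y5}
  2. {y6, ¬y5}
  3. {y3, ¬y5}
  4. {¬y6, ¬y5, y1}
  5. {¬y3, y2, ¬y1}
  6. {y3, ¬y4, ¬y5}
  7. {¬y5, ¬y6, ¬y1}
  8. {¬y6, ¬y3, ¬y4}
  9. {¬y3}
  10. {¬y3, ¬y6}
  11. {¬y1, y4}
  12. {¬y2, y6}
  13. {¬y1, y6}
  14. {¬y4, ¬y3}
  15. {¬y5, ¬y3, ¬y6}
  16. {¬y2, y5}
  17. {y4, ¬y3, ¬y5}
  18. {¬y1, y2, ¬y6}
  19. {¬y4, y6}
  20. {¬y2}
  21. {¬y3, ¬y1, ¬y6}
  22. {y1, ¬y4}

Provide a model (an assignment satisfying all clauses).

y1=F, y2=F, y3=F, y4=F, y5=F, y6=F

Check each clause:
  1. {¬y3, ¬y5, y6} — ¬y5 is true.
  2. {y6, ¬y5} — ¬y5 is true.
  3. {y3, ¬y5} — ¬y5 is true.
  4. {y1, ¬y5, ¬y6} — ¬y6 is true.
  5. {y2, ¬y3, ¬y1} — ¬y3 is true.
  6. {¬y5, ¬y4, y3} — ¬y4 is true.
  7. {¬y1, ¬y5, ¬y6} — ¬y6 is true.
  8. {¬y6, ¬y3, ¬y4} — ¬y6 is true.
  9. {¬y3} — ¬y3 is true.
  10. {¬y6, ¬y3} — ¬y6 is true.
  11. {y4, ¬y1} — ¬y1 is true.
  12. {y6, ¬y2} — ¬y2 is true.
  13. {¬y1, y6} — ¬y1 is true.
  14. {¬y3, ¬y4} — ¬y4 is true.
  15. {¬y3, ¬y5, ¬y6} — ¬y6 is true.
  16. {¬y2, y5} — ¬y2 is true.
  17. {y4, ¬y3, ¬y5} — ¬y5 is true.
  18. {¬y1, ¬y6, y2} — ¬y6 is true.
  19. {¬y4, y6} — ¬y4 is true.
  20. {¬y2} — ¬y2 is true.
  21. {¬y6, ¬y1, ¬y3} — ¬y6 is true.
  22. {¬y4, y1} — ¬y4 is true.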